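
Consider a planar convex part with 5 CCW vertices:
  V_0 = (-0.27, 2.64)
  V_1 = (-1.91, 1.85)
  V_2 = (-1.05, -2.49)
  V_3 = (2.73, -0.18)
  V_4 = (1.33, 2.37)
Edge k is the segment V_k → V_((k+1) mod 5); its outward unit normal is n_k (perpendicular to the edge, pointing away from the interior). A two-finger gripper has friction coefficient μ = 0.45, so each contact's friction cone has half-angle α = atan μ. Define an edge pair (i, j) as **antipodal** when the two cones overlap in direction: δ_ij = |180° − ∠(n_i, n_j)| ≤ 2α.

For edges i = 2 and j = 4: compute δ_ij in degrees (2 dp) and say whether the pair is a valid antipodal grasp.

α = atan 0.45 = 24.23°;  2α = 48.46°
edge 2: e_2 = (+3.78, +2.31);  n_2 = (+0.5215, -0.8533)
edge 4: e_4 = (-1.60, +0.27);  n_4 = (+0.1664, +0.9861)
∠(n_2, n_4) = 138.99°
δ = |180° − 138.99°| = 41.01°
41.01° ≤ 2α = 48.46°  →  valid

δ = 41.01°, valid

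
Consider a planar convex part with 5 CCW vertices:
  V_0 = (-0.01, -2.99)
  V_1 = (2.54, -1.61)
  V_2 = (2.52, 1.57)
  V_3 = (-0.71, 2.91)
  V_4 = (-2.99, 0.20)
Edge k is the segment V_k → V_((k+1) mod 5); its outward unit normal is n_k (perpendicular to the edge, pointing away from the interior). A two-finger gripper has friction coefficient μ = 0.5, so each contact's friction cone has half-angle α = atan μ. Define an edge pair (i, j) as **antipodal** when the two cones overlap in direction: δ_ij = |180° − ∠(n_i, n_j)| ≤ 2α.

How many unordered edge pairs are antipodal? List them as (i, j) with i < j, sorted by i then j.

α = atan 0.5 = 26.57°;  2α = 53.13°
n_0 = (+0.4759, -0.8795)
n_1 = (+1.0000, +0.0063)
n_2 = (+0.3832, +0.9237)
n_3 = (-0.7652, +0.6438)
n_4 = (-0.7308, -0.6826)
  (0,1): δ = 118.06°  ·
  (0,2): δ = 50.95°  ✓
  (0,3): δ = 21.50°  ✓
  (0,4): δ = 104.63°  ·
  (1,2): δ = 112.89°  ·
  (1,3): δ = 40.44°  ✓
  (1,4): δ = 42.69°  ✓
  (2,3): δ = 107.54°  ·
  (2,4): δ = 24.42°  ✓
  (3,4): δ = 96.87°  ·
antipodal pairs: 5

count = 5; pairs: (0,2), (0,3), (1,3), (1,4), (2,4)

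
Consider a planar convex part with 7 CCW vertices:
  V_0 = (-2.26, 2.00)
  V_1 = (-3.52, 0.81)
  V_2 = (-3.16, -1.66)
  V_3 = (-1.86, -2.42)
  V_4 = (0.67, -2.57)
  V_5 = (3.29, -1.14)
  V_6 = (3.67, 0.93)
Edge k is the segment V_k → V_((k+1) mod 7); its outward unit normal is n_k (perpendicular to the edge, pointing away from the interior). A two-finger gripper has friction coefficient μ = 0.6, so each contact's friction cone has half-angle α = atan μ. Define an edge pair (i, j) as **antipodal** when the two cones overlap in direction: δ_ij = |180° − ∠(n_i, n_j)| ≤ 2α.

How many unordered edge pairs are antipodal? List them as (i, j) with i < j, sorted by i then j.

α = atan 0.6 = 30.96°;  2α = 61.93°
n_0 = (-0.6866, +0.7270)
n_1 = (-0.9895, -0.1442)
n_2 = (-0.5047, -0.8633)
n_3 = (-0.0592, -0.9982)
n_4 = (+0.4791, -0.8778)
n_5 = (+0.9836, -0.1806)
n_6 = (+0.1776, +0.9841)
  (0,1): δ = 125.07°  ·
  (0,2): δ = 73.67°  ·
  (0,3): δ = 46.76°  ✓
  (0,4): δ = 14.74°  ✓
  (0,5): δ = 36.23°  ✓
  (0,6): δ = 126.41°  ·
  (1,2): δ = 128.60°  ·
  (1,3): δ = 101.69°  ·
  (1,4): δ = 69.67°  ·
  (1,5): δ = 18.69°  ✓
  (1,6): δ = 71.48°  ·
  (2,3): δ = 153.08°  ·
  (2,4): δ = 121.06°  ·
  (2,5): δ = 70.09°  ·
  (2,6): δ = 20.08°  ✓
  (3,4): δ = 147.98°  ·
  (3,5): δ = 97.01°  ·
  (3,6): δ = 6.84°  ✓
  (4,5): δ = 129.03°  ·
  (4,6): δ = 38.85°  ✓
  (5,6): δ = 89.83°  ·
antipodal pairs: 7

count = 7; pairs: (0,3), (0,4), (0,5), (1,5), (2,6), (3,6), (4,6)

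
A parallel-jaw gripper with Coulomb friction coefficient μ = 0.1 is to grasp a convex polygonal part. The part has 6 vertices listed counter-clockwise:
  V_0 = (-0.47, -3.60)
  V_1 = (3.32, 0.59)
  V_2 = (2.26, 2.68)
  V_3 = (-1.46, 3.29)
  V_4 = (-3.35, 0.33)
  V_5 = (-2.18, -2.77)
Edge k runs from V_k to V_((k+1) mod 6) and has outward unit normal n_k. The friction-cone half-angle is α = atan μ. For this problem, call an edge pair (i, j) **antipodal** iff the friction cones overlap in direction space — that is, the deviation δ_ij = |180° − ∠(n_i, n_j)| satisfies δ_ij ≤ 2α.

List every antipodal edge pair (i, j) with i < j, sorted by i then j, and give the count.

count = 2; pairs: (0,3), (1,4)

α = atan 0.1 = 5.71°;  2α = 11.42°
n_0 = (+0.7416, -0.6708)
n_1 = (+0.8919, +0.4523)
n_2 = (+0.1618, +0.9868)
n_3 = (-0.8428, +0.5382)
n_4 = (-0.9356, -0.3531)
n_5 = (-0.4367, -0.8996)
  (0,1): δ = 110.98°  ·
  (0,2): δ = 57.18°  ·
  (0,3): δ = 9.57°  ✓
  (0,4): δ = 62.81°  ·
  (0,5): δ = 106.24°  ·
  (1,2): δ = 126.21°  ·
  (1,3): δ = 59.45°  ·
  (1,4): δ = 6.22°  ✓
  (1,5): δ = 37.22°  ·
  (2,3): δ = 113.25°  ·
  (2,4): δ = 60.01°  ·
  (2,5): δ = 16.58°  ·
  (3,4): δ = 126.76°  ·
  (3,5): δ = 83.33°  ·
  (4,5): δ = 136.57°  ·
antipodal pairs: 2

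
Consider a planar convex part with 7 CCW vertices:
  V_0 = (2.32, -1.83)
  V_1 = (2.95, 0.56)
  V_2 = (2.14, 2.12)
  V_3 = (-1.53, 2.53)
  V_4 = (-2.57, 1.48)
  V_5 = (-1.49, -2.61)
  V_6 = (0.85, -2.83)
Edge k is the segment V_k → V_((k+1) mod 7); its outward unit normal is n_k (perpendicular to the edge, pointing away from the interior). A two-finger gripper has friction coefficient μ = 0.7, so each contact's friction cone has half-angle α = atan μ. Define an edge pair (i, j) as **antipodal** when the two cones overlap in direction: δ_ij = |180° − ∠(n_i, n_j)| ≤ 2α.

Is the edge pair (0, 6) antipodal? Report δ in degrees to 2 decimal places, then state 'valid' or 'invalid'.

δ = 138.99°, invalid

α = atan 0.7 = 34.99°;  2α = 69.98°
edge 0: e_0 = (+0.63, +2.39);  n_0 = (+0.9670, -0.2549)
edge 6: e_6 = (+1.47, +1.00);  n_6 = (+0.5625, -0.8268)
∠(n_0, n_6) = 41.01°
δ = |180° − 41.01°| = 138.99°
138.99° > 2α = 69.98°  →  invalid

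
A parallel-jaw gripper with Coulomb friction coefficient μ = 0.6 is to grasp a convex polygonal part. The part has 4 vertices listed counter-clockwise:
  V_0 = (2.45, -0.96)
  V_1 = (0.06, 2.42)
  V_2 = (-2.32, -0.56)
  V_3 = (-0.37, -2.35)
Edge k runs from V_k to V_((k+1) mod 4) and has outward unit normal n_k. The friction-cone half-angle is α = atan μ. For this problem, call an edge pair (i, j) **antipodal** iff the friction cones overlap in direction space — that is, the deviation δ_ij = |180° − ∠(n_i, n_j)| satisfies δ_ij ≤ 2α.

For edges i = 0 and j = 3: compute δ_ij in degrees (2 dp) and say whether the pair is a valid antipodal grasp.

α = atan 0.6 = 30.96°;  2α = 61.93°
edge 0: e_0 = (-2.39, +3.38);  n_0 = (+0.8165, +0.5773)
edge 3: e_3 = (+2.82, +1.39);  n_3 = (+0.4421, -0.8970)
∠(n_0, n_3) = 99.03°
δ = |180° − 99.03°| = 80.97°
80.97° > 2α = 61.93°  →  invalid

δ = 80.97°, invalid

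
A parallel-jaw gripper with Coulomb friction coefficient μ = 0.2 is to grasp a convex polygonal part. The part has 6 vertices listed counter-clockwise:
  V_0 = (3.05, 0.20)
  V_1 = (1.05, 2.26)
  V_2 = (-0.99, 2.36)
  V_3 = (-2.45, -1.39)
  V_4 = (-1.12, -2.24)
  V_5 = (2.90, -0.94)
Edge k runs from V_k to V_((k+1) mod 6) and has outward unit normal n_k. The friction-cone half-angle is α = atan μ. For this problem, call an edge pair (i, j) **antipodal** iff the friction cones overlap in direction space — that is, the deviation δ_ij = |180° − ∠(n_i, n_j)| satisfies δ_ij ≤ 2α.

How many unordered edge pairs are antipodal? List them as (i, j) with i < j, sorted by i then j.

α = atan 0.2 = 11.31°;  2α = 22.62°
n_0 = (+0.7175, +0.6966)
n_1 = (+0.0490, +0.9988)
n_2 = (-0.9319, +0.3628)
n_3 = (-0.5385, -0.8426)
n_4 = (+0.3077, -0.9515)
n_5 = (+0.9915, -0.1305)
  (0,1): δ = 136.96°  ·
  (0,2): δ = 65.43°  ·
  (0,3): δ = 13.26°  ✓
  (0,4): δ = 63.77°  ·
  (0,5): δ = 128.35°  ·
  (1,2): δ = 108.47°  ·
  (1,3): δ = 29.78°  ·
  (1,4): δ = 20.73°  ✓
  (1,5): δ = 85.31°  ·
  (2,3): δ = 101.31°  ·
  (2,4): δ = 50.81°  ·
  (2,5): δ = 13.78°  ✓
  (3,4): δ = 129.50°  ·
  (3,5): δ = 64.91°  ·
  (4,5): δ = 115.42°  ·
antipodal pairs: 3

count = 3; pairs: (0,3), (1,4), (2,5)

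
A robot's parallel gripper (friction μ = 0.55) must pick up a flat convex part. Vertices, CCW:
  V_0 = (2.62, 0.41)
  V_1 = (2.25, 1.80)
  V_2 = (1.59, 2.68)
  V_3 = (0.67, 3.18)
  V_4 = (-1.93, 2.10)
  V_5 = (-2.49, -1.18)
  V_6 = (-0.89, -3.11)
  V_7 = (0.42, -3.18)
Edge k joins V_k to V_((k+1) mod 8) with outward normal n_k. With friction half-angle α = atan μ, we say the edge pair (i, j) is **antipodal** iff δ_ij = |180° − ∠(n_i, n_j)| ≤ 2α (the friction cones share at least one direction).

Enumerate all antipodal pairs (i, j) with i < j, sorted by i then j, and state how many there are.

count = 10; pairs: (0,4), (0,5), (1,4), (1,5), (1,6), (2,5), (2,6), (3,6), (3,7), (4,7)

α = atan 0.55 = 28.81°;  2α = 57.62°
n_0 = (+0.9664, +0.2572)
n_1 = (+0.8000, +0.6000)
n_2 = (+0.4775, +0.8786)
n_3 = (-0.3836, +0.9235)
n_4 = (-0.9857, +0.1683)
n_5 = (-0.7699, -0.6382)
n_6 = (-0.0534, -0.9986)
n_7 = (+0.8526, -0.5225)
  (0,1): δ = 158.04°  ·
  (0,2): δ = 133.43°  ·
  (0,3): δ = 82.35°  ·
  (0,4): δ = 24.59°  ✓
  (0,5): δ = 24.75°  ✓
  (0,6): δ = 72.04°  ·
  (0,7): δ = 133.59°  ·
  (1,2): δ = 155.39°  ·
  (1,3): δ = 104.31°  ·
  (1,4): δ = 46.56°  ✓
  (1,5): δ = 2.79°  ✓
  (1,6): δ = 50.07°  ✓
  (1,7): δ = 111.63°  ·
  (2,3): δ = 128.92°  ·
  (2,4): δ = 71.17°  ·
  (2,5): δ = 21.82°  ✓
  (2,6): δ = 25.46°  ✓
  (2,7): δ = 87.02°  ·
  (3,4): δ = 122.25°  ·
  (3,5): δ = 72.90°  ·
  (3,6): δ = 25.62°  ✓
  (3,7): δ = 35.94°  ✓
  (4,5): δ = 130.65°  ·
  (4,6): δ = 83.37°  ·
  (4,7): δ = 21.81°  ✓
  (5,6): δ = 132.72°  ·
  (5,7): δ = 71.16°  ·
  (6,7): δ = 118.44°  ·
antipodal pairs: 10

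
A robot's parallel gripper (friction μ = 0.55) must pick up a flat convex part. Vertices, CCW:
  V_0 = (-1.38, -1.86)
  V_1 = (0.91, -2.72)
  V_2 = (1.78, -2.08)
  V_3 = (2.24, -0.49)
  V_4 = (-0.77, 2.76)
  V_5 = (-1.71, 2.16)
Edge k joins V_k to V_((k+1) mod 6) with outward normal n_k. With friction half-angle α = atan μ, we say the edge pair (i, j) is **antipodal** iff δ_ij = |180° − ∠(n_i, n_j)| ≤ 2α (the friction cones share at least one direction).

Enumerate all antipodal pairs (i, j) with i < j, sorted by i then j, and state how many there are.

count = 6; pairs: (0,3), (0,4), (1,4), (2,4), (2,5), (3,5)

α = atan 0.55 = 28.81°;  2α = 57.62°
n_0 = (-0.3516, -0.9362)
n_1 = (+0.5926, -0.8055)
n_2 = (+0.9606, -0.2779)
n_3 = (+0.7337, +0.6795)
n_4 = (-0.5380, +0.8429)
n_5 = (-0.9966, -0.0818)
  (0,1): δ = 123.08°  ·
  (0,2): δ = 85.55°  ·
  (0,3): δ = 26.61°  ✓
  (0,4): δ = 53.13°  ✓
  (0,5): δ = 115.28°  ·
  (1,2): δ = 142.47°  ·
  (1,3): δ = 83.53°  ·
  (1,4): δ = 3.79°  ✓
  (1,5): δ = 58.35°  ·
  (2,3): δ = 121.06°  ·
  (2,4): δ = 41.31°  ✓
  (2,5): δ = 20.83°  ✓
  (3,4): δ = 100.25°  ·
  (3,5): δ = 38.11°  ✓
  (4,5): δ = 117.86°  ·
antipodal pairs: 6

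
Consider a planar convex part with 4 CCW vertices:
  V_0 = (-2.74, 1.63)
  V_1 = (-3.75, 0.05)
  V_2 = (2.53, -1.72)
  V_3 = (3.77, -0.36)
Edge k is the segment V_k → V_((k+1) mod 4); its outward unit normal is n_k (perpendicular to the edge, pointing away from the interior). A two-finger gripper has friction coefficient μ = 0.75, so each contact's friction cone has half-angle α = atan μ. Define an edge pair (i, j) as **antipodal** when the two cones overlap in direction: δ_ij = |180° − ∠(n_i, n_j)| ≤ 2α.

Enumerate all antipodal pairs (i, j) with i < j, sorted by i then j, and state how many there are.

count = 4; pairs: (0,1), (0,2), (1,3), (2,3)

α = atan 0.75 = 36.87°;  2α = 73.74°
n_0 = (-0.8426, +0.5386)
n_1 = (-0.2713, -0.9625)
n_2 = (+0.7390, -0.6738)
n_3 = (+0.2923, +0.9563)
  (0,1): δ = 73.15°  ✓
  (0,2): δ = 9.77°  ✓
  (0,3): δ = 105.59°  ·
  (1,2): δ = 116.62°  ·
  (1,3): δ = 1.26°  ✓
  (2,3): δ = 64.64°  ✓
antipodal pairs: 4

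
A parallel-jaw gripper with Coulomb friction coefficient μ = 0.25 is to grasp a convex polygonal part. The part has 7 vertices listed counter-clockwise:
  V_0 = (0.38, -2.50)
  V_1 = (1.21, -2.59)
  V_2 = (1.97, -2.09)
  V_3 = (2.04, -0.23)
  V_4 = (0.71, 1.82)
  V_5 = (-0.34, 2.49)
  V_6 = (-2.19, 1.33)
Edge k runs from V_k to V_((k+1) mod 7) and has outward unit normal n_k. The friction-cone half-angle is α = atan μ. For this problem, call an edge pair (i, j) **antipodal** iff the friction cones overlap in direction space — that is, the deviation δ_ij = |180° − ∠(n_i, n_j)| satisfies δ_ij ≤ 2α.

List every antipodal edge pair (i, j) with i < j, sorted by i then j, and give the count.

α = atan 0.25 = 14.04°;  2α = 28.07°
n_0 = (-0.1078, -0.9942)
n_1 = (+0.5496, -0.8354)
n_2 = (+0.9993, -0.0376)
n_3 = (+0.8389, +0.5443)
n_4 = (+0.5379, +0.8430)
n_5 = (-0.5312, +0.8472)
n_6 = (-0.8304, -0.5572)
  (0,1): δ = 140.47°  ·
  (0,2): δ = 85.97°  ·
  (0,3): δ = 50.84°  ·
  (0,4): δ = 26.35°  ✓
  (0,5): δ = 38.28°  ·
  (0,6): δ = 130.05°  ·
  (1,2): δ = 125.50°  ·
  (1,3): δ = 90.37°  ·
  (1,4): δ = 65.88°  ·
  (1,5): δ = 1.25°  ✓
  (1,6): δ = 90.52°  ·
  (2,3): δ = 144.87°  ·
  (2,4): δ = 120.39°  ·
  (2,5): δ = 55.76°  ·
  (2,6): δ = 36.02°  ·
  (3,4): δ = 155.52°  ·
  (3,5): δ = 90.89°  ·
  (3,6): δ = 0.89°  ✓
  (4,5): δ = 115.37°  ·
  (4,6): δ = 23.60°  ✓
  (5,6): δ = 88.23°  ·
antipodal pairs: 4

count = 4; pairs: (0,4), (1,5), (3,6), (4,6)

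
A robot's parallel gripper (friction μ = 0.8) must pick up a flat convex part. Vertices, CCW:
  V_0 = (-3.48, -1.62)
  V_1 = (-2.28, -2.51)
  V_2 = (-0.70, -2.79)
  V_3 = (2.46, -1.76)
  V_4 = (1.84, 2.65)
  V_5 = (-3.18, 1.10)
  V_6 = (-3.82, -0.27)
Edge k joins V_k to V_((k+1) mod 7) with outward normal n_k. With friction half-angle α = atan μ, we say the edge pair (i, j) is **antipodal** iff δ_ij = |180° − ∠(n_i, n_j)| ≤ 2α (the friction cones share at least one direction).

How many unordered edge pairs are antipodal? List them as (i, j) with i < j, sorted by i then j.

α = atan 0.8 = 38.66°;  2α = 77.32°
n_0 = (-0.5957, -0.8032)
n_1 = (-0.1745, -0.9847)
n_2 = (+0.3099, -0.9508)
n_3 = (+0.9903, +0.1392)
n_4 = (-0.2950, +0.9555)
n_5 = (-0.9060, +0.4232)
n_6 = (-0.9697, -0.2442)
  (0,1): δ = 153.49°  ·
  (0,2): δ = 125.38°  ·
  (0,3): δ = 45.43°  ✓
  (0,4): δ = 53.72°  ✓
  (0,5): δ = 101.52°  ·
  (0,6): δ = 140.70°  ·
  (1,2): δ = 151.90°  ·
  (1,3): δ = 71.95°  ✓
  (1,4): δ = 27.21°  ✓
  (1,5): δ = 75.01°  ✓
  (1,6): δ = 114.19°  ·
  (2,3): δ = 100.05°  ·
  (2,4): δ = 0.89°  ✓
  (2,5): δ = 46.91°  ✓
  (2,6): δ = 86.08°  ·
  (3,4): δ = 80.84°  ·
  (3,5): δ = 33.04°  ✓
  (3,6): δ = 6.13°  ✓
  (4,5): δ = 132.20°  ·
  (4,6): δ = 93.02°  ·
  (5,6): δ = 140.82°  ·
antipodal pairs: 9

count = 9; pairs: (0,3), (0,4), (1,3), (1,4), (1,5), (2,4), (2,5), (3,5), (3,6)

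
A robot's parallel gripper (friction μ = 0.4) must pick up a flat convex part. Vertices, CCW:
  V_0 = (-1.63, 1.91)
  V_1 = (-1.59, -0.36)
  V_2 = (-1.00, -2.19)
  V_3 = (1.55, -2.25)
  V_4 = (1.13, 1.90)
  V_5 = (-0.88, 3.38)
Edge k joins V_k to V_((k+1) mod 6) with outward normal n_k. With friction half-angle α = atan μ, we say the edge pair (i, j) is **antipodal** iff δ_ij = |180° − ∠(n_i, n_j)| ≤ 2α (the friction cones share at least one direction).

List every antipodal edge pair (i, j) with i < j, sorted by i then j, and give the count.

count = 5; pairs: (0,3), (1,3), (1,4), (2,4), (3,5)

α = atan 0.4 = 21.80°;  2α = 43.60°
n_0 = (-0.9998, -0.0176)
n_1 = (-0.9518, -0.3069)
n_2 = (-0.0235, -0.9997)
n_3 = (+0.9949, +0.1007)
n_4 = (+0.5929, +0.8053)
n_5 = (-0.8908, +0.4545)
  (0,1): δ = 163.14°  ·
  (0,2): δ = 92.36°  ·
  (0,3): δ = 4.77°  ✓
  (0,4): δ = 52.63°  ·
  (0,5): δ = 151.96°  ·
  (1,2): δ = 109.22°  ·
  (1,3): δ = 12.09°  ✓
  (1,4): δ = 35.77°  ✓
  (1,5): δ = 135.10°  ·
  (2,3): δ = 82.87°  ·
  (2,4): δ = 35.02°  ✓
  (2,5): δ = 64.32°  ·
  (3,4): δ = 132.14°  ·
  (3,5): δ = 32.81°  ✓
  (4,5): δ = 80.67°  ·
antipodal pairs: 5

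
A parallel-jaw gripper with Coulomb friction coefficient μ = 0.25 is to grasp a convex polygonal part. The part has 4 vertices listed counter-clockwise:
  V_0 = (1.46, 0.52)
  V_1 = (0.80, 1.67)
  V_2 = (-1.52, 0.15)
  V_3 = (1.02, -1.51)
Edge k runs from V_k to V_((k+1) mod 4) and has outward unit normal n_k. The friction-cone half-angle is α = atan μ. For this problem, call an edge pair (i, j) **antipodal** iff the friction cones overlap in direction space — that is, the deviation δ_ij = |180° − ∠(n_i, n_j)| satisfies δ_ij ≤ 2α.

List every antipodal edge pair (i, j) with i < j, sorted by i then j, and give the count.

α = atan 0.25 = 14.04°;  2α = 28.07°
n_0 = (+0.8673, +0.4978)
n_1 = (-0.5480, +0.8365)
n_2 = (-0.5471, -0.8371)
n_3 = (+0.9773, -0.2118)
  (0,1): δ = 86.62°  ·
  (0,2): δ = 26.98°  ✓
  (0,3): δ = 137.92°  ·
  (1,2): δ = 66.40°  ·
  (1,3): δ = 44.54°  ·
  (2,3): δ = 69.06°  ·
antipodal pairs: 1

count = 1; pairs: (0,2)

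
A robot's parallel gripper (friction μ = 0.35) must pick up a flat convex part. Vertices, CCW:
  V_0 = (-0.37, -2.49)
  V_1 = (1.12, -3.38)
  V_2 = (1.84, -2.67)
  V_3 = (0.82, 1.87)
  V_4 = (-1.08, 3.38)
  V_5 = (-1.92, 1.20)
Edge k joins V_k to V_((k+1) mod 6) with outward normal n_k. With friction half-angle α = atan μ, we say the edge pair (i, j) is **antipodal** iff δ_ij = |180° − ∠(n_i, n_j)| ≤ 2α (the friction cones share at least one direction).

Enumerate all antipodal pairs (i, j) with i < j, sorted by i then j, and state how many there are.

α = atan 0.35 = 19.29°;  2α = 38.58°
n_0 = (-0.5128, -0.8585)
n_1 = (+0.7021, -0.7120)
n_2 = (+0.9757, +0.2192)
n_3 = (+0.6222, +0.7829)
n_4 = (-0.9331, +0.3596)
n_5 = (-0.9220, -0.3873)
  (0,1): δ = 104.55°  ·
  (0,2): δ = 46.49°  ·
  (0,3): δ = 7.62°  ✓
  (0,4): δ = 99.78°  ·
  (0,5): δ = 143.64°  ·
  (1,2): δ = 121.94°  ·
  (1,3): δ = 83.07°  ·
  (1,4): δ = 24.33°  ✓
  (1,5): δ = 68.19°  ·
  (2,3): δ = 141.14°  ·
  (2,4): δ = 33.74°  ✓
  (2,5): δ = 10.12°  ✓
  (3,4): δ = 72.60°  ·
  (3,5): δ = 28.74°  ✓
  (4,5): δ = 136.14°  ·
antipodal pairs: 5

count = 5; pairs: (0,3), (1,4), (2,4), (2,5), (3,5)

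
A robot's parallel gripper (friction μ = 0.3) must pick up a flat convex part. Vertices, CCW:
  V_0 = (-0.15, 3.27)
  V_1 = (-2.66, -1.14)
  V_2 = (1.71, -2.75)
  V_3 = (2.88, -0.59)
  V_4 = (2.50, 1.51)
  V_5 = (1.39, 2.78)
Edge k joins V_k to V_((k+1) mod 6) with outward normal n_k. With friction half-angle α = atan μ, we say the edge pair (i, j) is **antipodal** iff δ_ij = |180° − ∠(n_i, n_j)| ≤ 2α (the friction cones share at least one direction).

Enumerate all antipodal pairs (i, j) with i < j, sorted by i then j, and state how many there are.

count = 3; pairs: (0,2), (1,4), (1,5)

α = atan 0.3 = 16.70°;  2α = 33.40°
n_0 = (-0.8691, +0.4947)
n_1 = (-0.3457, -0.9383)
n_2 = (+0.8793, -0.4763)
n_3 = (+0.9840, +0.1781)
n_4 = (+0.7529, +0.6581)
n_5 = (+0.3032, +0.9529)
  (0,1): δ = 80.58°  ·
  (0,2): δ = 1.20°  ✓
  (0,3): δ = 39.90°  ·
  (0,4): δ = 70.80°  ·
  (0,5): δ = 102.00°  ·
  (1,2): δ = 98.22°  ·
  (1,3): δ = 59.52°  ·
  (1,4): δ = 28.62°  ✓
  (1,5): δ = 2.57°  ✓
  (2,3): δ = 141.30°  ·
  (2,4): δ = 110.40°  ·
  (2,5): δ = 79.21°  ·
  (3,4): δ = 149.10°  ·
  (3,5): δ = 117.91°  ·
  (4,5): δ = 148.80°  ·
antipodal pairs: 3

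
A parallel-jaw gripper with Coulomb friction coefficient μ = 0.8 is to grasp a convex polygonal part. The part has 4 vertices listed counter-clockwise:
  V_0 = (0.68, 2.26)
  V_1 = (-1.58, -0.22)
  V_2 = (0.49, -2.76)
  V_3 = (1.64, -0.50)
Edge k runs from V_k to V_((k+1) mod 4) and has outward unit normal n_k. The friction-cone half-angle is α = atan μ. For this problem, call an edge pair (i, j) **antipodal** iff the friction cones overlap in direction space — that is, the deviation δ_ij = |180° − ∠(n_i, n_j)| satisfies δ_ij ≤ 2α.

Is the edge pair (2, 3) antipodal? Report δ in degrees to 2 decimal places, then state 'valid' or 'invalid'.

δ = 133.85°, invalid

α = atan 0.8 = 38.66°;  2α = 77.32°
edge 2: e_2 = (+1.15, +2.26);  n_2 = (+0.8913, -0.4535)
edge 3: e_3 = (-0.96, +2.76);  n_3 = (+0.9445, +0.3285)
∠(n_2, n_3) = 46.15°
δ = |180° − 46.15°| = 133.85°
133.85° > 2α = 77.32°  →  invalid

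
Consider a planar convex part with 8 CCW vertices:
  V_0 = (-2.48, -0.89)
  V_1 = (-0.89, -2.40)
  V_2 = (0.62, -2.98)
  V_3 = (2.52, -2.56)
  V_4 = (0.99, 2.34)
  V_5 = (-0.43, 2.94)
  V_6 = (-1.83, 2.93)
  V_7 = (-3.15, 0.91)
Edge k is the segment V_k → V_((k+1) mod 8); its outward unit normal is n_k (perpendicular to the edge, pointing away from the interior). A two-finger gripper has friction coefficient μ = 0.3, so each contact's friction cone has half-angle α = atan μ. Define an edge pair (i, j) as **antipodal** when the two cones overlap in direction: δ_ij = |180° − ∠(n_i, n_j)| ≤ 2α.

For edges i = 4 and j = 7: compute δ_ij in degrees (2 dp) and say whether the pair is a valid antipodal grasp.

α = atan 0.3 = 16.70°;  2α = 33.40°
edge 4: e_4 = (-1.42, +0.60);  n_4 = (+0.3892, +0.9211)
edge 7: e_7 = (+0.67, -1.80);  n_7 = (-0.9372, -0.3488)
∠(n_4, n_7) = 133.32°
δ = |180° − 133.32°| = 46.68°
46.68° > 2α = 33.40°  →  invalid

δ = 46.68°, invalid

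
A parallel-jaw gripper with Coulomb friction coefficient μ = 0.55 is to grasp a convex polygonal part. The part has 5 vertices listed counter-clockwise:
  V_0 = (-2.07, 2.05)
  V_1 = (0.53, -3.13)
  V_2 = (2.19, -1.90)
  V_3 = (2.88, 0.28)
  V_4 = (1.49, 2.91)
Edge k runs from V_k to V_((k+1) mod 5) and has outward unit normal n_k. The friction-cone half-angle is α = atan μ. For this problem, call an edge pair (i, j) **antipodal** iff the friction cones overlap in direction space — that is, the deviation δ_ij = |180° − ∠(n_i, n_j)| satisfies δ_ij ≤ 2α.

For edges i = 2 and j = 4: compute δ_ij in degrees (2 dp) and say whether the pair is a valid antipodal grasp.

α = atan 0.55 = 28.81°;  2α = 57.62°
edge 2: e_2 = (+0.69, +2.18);  n_2 = (+0.9534, -0.3018)
edge 4: e_4 = (-3.56, -0.86);  n_4 = (-0.2348, +0.9720)
∠(n_2, n_4) = 121.14°
δ = |180° − 121.14°| = 58.86°
58.86° > 2α = 57.62°  →  invalid

δ = 58.86°, invalid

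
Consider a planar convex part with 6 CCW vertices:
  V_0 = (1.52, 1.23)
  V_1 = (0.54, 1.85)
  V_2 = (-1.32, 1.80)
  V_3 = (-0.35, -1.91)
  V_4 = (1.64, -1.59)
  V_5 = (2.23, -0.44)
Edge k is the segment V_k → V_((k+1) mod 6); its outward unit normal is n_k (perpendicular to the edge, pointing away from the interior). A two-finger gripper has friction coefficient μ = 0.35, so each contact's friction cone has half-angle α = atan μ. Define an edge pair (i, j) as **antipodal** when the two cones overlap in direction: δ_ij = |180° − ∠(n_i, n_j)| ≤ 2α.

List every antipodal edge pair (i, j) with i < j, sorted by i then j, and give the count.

α = atan 0.35 = 19.29°;  2α = 38.58°
n_0 = (+0.5346, +0.8451)
n_1 = (-0.0269, +0.9996)
n_2 = (-0.9675, -0.2530)
n_3 = (+0.1588, -0.9873)
n_4 = (+0.8897, -0.4565)
n_5 = (+0.9203, +0.3913)
  (0,1): δ = 146.14°  ·
  (0,2): δ = 43.03°  ·
  (0,3): δ = 41.45°  ·
  (0,4): δ = 95.16°  ·
  (0,5): δ = 145.35°  ·
  (1,2): δ = 76.89°  ·
  (1,3): δ = 7.60°  ✓
  (1,4): δ = 61.30°  ·
  (1,5): δ = 111.49°  ·
  (2,3): δ = 95.52°  ·
  (2,4): δ = 41.81°  ·
  (2,5): δ = 8.38°  ✓
  (3,4): δ = 126.29°  ·
  (3,5): δ = 76.10°  ·
  (4,5): δ = 129.81°  ·
antipodal pairs: 2

count = 2; pairs: (1,3), (2,5)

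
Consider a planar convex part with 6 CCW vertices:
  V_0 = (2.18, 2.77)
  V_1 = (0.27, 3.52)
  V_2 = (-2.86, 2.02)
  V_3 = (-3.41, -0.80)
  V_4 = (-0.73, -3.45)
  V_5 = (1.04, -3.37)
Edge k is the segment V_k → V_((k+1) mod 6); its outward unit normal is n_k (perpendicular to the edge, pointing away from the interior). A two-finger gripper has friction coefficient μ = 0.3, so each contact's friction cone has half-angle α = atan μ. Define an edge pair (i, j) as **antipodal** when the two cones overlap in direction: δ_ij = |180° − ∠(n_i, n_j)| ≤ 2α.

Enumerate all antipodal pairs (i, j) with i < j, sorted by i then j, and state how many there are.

α = atan 0.3 = 16.70°;  2α = 33.40°
n_0 = (+0.3655, +0.9308)
n_1 = (-0.4322, +0.9018)
n_2 = (-0.9815, +0.1914)
n_3 = (-0.7031, -0.7111)
n_4 = (+0.0452, -0.9990)
n_5 = (+0.9832, -0.1825)
  (0,1): δ = 132.96°  ·
  (0,2): δ = 79.60°  ·
  (0,3): δ = 23.24°  ✓
  (0,4): δ = 24.03°  ✓
  (0,5): δ = 100.92°  ·
  (1,2): δ = 126.64°  ·
  (1,3): δ = 70.28°  ·
  (1,4): δ = 23.02°  ✓
  (1,5): δ = 53.88°  ·
  (2,3): δ = 123.64°  ·
  (2,4): δ = 76.38°  ·
  (2,5): δ = 0.52°  ✓
  (3,4): δ = 132.73°  ·
  (3,5): δ = 55.84°  ·
  (4,5): δ = 103.11°  ·
antipodal pairs: 4

count = 4; pairs: (0,3), (0,4), (1,4), (2,5)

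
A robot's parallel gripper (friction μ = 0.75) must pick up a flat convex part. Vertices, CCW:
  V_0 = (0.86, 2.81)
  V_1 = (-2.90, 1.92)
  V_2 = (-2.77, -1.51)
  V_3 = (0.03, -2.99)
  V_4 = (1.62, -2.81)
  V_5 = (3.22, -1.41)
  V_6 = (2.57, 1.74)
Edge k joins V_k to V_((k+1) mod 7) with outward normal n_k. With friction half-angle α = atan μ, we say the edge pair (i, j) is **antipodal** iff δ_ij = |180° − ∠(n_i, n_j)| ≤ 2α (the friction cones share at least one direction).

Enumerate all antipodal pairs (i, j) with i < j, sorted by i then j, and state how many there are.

α = atan 0.75 = 36.87°;  2α = 73.74°
n_0 = (-0.2303, +0.9731)
n_1 = (-0.9993, -0.0379)
n_2 = (-0.4673, -0.8841)
n_3 = (+0.1125, -0.9937)
n_4 = (+0.6585, -0.7526)
n_5 = (+0.9794, +0.2021)
n_6 = (+0.5304, +0.8477)
  (0,1): δ = 101.15°  ·
  (0,2): δ = 41.18°  ✓
  (0,3): δ = 6.86°  ✓
  (0,4): δ = 27.87°  ✓
  (0,5): δ = 88.34°  ·
  (0,6): δ = 134.65°  ·
  (1,2): δ = 120.03°  ·
  (1,3): δ = 85.71°  ·
  (1,4): δ = 50.98°  ✓
  (1,5): δ = 9.49°  ✓
  (1,6): δ = 55.79°  ✓
  (2,3): δ = 145.68°  ·
  (2,4): δ = 110.95°  ·
  (2,5): δ = 50.48°  ✓
  (2,6): δ = 4.18°  ✓
  (3,4): δ = 145.27°  ·
  (3,5): δ = 84.80°  ·
  (3,6): δ = 38.49°  ✓
  (4,5): δ = 119.53°  ·
  (4,6): δ = 73.22°  ✓
  (5,6): δ = 133.69°  ·
antipodal pairs: 10

count = 10; pairs: (0,2), (0,3), (0,4), (1,4), (1,5), (1,6), (2,5), (2,6), (3,6), (4,6)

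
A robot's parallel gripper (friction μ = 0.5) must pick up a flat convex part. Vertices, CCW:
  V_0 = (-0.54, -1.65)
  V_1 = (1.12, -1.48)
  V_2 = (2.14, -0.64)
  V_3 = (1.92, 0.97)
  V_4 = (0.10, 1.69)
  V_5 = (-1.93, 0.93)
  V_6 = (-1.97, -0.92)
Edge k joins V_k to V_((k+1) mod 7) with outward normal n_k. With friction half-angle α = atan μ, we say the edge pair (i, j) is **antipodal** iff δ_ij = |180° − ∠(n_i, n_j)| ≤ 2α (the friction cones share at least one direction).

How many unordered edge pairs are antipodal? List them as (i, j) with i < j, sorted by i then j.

α = atan 0.5 = 26.57°;  2α = 53.13°
n_0 = (+0.1019, -0.9948)
n_1 = (+0.6357, -0.7719)
n_2 = (+0.9908, +0.1354)
n_3 = (+0.3679, +0.9299)
n_4 = (-0.3506, +0.9365)
n_5 = (-0.9998, +0.0216)
n_6 = (-0.4547, -0.8907)
  (0,1): δ = 146.37°  ·
  (0,2): δ = 88.07°  ·
  (0,3): δ = 27.43°  ✓
  (0,4): δ = 14.68°  ✓
  (0,5): δ = 82.91°  ·
  (0,6): δ = 147.11°  ·
  (1,2): δ = 121.69°  ·
  (1,3): δ = 61.06°  ·
  (1,4): δ = 18.95°  ✓
  (1,5): δ = 49.29°  ✓
  (1,6): δ = 113.48°  ·
  (2,3): δ = 119.37°  ·
  (2,4): δ = 77.26°  ·
  (2,5): δ = 9.02°  ✓
  (2,6): δ = 55.18°  ·
  (3,4): δ = 137.89°  ·
  (3,5): δ = 69.65°  ·
  (3,6): δ = 5.46°  ✓
  (4,5): δ = 111.76°  ·
  (4,6): δ = 47.57°  ✓
  (5,6): δ = 115.81°  ·
antipodal pairs: 7

count = 7; pairs: (0,3), (0,4), (1,4), (1,5), (2,5), (3,6), (4,6)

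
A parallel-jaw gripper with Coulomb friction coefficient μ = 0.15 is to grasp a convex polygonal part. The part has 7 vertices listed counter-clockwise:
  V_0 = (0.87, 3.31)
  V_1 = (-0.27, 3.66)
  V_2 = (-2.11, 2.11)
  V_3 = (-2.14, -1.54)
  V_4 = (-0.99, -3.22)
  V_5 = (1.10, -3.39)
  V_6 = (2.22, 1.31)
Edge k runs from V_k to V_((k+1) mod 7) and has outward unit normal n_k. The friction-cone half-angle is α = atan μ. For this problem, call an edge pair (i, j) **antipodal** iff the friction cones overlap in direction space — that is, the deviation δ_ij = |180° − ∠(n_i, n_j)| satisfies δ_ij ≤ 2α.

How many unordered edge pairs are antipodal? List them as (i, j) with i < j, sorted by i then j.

α = atan 0.15 = 8.53°;  2α = 17.06°
n_0 = (+0.2935, +0.9560)
n_1 = (-0.6443, +0.7648)
n_2 = (-1.0000, +0.0082)
n_3 = (-0.8252, -0.5649)
n_4 = (-0.0811, -0.9967)
n_5 = (+0.9728, -0.2318)
n_6 = (+0.8288, +0.5595)
  (0,1): δ = 122.82°  ·
  (0,2): δ = 73.40°  ·
  (0,3): δ = 38.54°  ·
  (0,4): δ = 12.42°  ✓
  (0,5): δ = 93.66°  ·
  (0,6): δ = 141.09°  ·
  (1,2): δ = 130.58°  ·
  (1,3): δ = 95.72°  ·
  (1,4): δ = 44.76°  ·
  (1,5): δ = 36.49°  ·
  (1,6): δ = 83.91°  ·
  (2,3): δ = 145.14°  ·
  (2,4): δ = 94.18°  ·
  (2,5): δ = 12.93°  ✓
  (2,6): δ = 34.49°  ·
  (3,4): δ = 129.04°  ·
  (3,5): δ = 47.80°  ·
  (3,6): δ = 0.37°  ✓
  (4,5): δ = 98.75°  ·
  (4,6): δ = 51.33°  ·
  (5,6): δ = 132.58°  ·
antipodal pairs: 3

count = 3; pairs: (0,4), (2,5), (3,6)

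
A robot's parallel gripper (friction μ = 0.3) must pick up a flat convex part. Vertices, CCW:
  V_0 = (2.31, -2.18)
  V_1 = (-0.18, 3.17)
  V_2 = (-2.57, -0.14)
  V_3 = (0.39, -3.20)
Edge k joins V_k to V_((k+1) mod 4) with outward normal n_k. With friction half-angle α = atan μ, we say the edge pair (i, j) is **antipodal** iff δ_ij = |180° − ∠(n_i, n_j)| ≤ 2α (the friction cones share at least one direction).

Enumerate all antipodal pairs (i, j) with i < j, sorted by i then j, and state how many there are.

count = 2; pairs: (0,2), (1,3)

α = atan 0.3 = 16.70°;  2α = 33.40°
n_0 = (+0.9066, +0.4220)
n_1 = (-0.8107, +0.5854)
n_2 = (-0.7188, -0.6953)
n_3 = (+0.4692, -0.8831)
  (0,1): δ = 60.79°  ·
  (0,2): δ = 19.09°  ✓
  (0,3): δ = 93.02°  ·
  (1,2): δ = 100.12°  ·
  (1,3): δ = 26.19°  ✓
  (2,3): δ = 106.07°  ·
antipodal pairs: 2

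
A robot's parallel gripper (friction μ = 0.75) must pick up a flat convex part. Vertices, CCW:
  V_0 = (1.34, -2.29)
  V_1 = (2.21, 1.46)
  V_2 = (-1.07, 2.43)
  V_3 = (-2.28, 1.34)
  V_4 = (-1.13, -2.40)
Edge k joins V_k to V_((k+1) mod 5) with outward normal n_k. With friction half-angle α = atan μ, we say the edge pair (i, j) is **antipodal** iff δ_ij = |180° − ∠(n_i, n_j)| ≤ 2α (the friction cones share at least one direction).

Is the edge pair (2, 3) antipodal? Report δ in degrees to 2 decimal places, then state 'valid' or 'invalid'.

δ = 114.92°, invalid

α = atan 0.75 = 36.87°;  2α = 73.74°
edge 2: e_2 = (-1.21, -1.09);  n_2 = (-0.6693, +0.7430)
edge 3: e_3 = (+1.15, -3.74);  n_3 = (-0.9558, -0.2939)
∠(n_2, n_3) = 65.08°
δ = |180° − 65.08°| = 114.92°
114.92° > 2α = 73.74°  →  invalid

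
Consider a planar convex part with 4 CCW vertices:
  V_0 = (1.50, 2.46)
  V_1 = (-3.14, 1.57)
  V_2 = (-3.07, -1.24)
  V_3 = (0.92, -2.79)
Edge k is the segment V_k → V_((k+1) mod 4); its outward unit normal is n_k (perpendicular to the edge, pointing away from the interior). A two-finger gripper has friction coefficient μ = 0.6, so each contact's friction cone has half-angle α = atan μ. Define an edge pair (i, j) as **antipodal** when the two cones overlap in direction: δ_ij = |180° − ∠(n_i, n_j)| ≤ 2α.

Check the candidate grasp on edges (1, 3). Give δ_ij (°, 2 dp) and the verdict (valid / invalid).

δ = 7.73°, valid

α = atan 0.6 = 30.96°;  2α = 61.93°
edge 1: e_1 = (+0.07, -2.81);  n_1 = (-0.9997, -0.0249)
edge 3: e_3 = (+0.58, +5.25);  n_3 = (+0.9940, -0.1098)
∠(n_1, n_3) = 172.27°
δ = |180° − 172.27°| = 7.73°
7.73° ≤ 2α = 61.93°  →  valid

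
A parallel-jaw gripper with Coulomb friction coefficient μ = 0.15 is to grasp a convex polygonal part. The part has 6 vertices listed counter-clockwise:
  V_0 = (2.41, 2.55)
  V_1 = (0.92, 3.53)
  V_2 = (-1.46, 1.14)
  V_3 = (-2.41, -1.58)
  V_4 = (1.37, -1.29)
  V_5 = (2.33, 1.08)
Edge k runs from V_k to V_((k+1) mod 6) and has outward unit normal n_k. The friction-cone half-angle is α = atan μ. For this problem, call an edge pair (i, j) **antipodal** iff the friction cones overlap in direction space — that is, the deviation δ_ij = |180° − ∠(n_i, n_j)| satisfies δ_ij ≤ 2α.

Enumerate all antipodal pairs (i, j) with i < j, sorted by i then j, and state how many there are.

α = atan 0.15 = 8.53°;  2α = 17.06°
n_0 = (+0.5495, +0.8355)
n_1 = (-0.7086, +0.7056)
n_2 = (-0.9441, +0.3297)
n_3 = (+0.0765, -0.9971)
n_4 = (+0.9268, -0.3754)
n_5 = (+0.9985, -0.0543)
  (0,1): δ = 101.55°  ·
  (0,2): δ = 75.92°  ·
  (0,3): δ = 37.72°  ·
  (0,4): δ = 101.28°  ·
  (0,5): δ = 120.22°  ·
  (1,2): δ = 154.37°  ·
  (1,3): δ = 40.73°  ·
  (1,4): δ = 22.83°  ·
  (1,5): δ = 41.76°  ·
  (2,3): δ = 66.36°  ·
  (2,4): δ = 2.80°  ✓
  (2,5): δ = 16.14°  ✓
  (3,4): δ = 116.44°  ·
  (3,5): δ = 97.50°  ·
  (4,5): δ = 161.06°  ·
antipodal pairs: 2

count = 2; pairs: (2,4), (2,5)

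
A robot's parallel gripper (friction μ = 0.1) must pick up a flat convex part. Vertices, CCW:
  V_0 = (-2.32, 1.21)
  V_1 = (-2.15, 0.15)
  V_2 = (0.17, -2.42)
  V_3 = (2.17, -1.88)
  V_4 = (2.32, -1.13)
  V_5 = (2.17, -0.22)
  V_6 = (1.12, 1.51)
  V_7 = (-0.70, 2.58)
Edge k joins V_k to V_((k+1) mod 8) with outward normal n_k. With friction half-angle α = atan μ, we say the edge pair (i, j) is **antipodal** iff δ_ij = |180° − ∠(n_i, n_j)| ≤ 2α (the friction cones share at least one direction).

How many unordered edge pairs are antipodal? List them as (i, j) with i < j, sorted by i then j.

count = 2; pairs: (0,4), (1,5)

α = atan 0.1 = 5.71°;  2α = 11.42°
n_0 = (-0.9874, -0.1584)
n_1 = (-0.7423, -0.6701)
n_2 = (+0.2607, -0.9654)
n_3 = (+0.9806, -0.1961)
n_4 = (+0.9867, +0.1626)
n_5 = (+0.8549, +0.5188)
n_6 = (+0.5068, +0.8621)
n_7 = (-0.6457, +0.7636)
  (0,1): δ = 147.04°  ·
  (0,2): δ = 84.00°  ·
  (0,3): δ = 20.42°  ·
  (0,4): δ = 0.25°  ✓
  (0,5): δ = 22.14°  ·
  (0,6): δ = 50.44°  ·
  (0,7): δ = 121.11°  ·
  (1,2): δ = 116.96°  ·
  (1,3): δ = 53.38°  ·
  (1,4): δ = 32.71°  ·
  (1,5): δ = 10.82°  ✓
  (1,6): δ = 17.47°  ·
  (1,7): δ = 88.15°  ·
  (2,3): δ = 116.42°  ·
  (2,4): δ = 95.75°  ·
  (2,5): δ = 73.85°  ·
  (2,6): δ = 45.56°  ·
  (2,7): δ = 25.11°  ·
  (3,4): δ = 159.33°  ·
  (3,5): δ = 137.43°  ·
  (3,6): δ = 109.14°  ·
  (3,7): δ = 38.47°  ·
  (4,5): δ = 158.11°  ·
  (4,6): δ = 129.81°  ·
  (4,7): δ = 59.14°  ·
  (5,6): δ = 151.71°  ·
  (5,7): δ = 81.03°  ·
  (6,7): δ = 109.33°  ·
antipodal pairs: 2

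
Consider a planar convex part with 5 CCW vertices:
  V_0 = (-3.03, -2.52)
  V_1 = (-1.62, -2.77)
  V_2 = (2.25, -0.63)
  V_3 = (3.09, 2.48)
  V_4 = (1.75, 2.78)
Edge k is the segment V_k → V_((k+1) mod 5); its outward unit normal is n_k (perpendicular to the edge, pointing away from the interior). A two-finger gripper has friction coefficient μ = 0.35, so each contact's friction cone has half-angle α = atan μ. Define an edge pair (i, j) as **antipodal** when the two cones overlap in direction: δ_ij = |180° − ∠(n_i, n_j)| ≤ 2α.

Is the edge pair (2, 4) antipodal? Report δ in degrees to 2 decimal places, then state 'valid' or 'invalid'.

δ = 26.93°, valid

α = atan 0.35 = 19.29°;  2α = 38.58°
edge 2: e_2 = (+0.84, +3.11);  n_2 = (+0.9654, -0.2608)
edge 4: e_4 = (-4.78, -5.30);  n_4 = (-0.7426, +0.6697)
∠(n_2, n_4) = 153.07°
δ = |180° − 153.07°| = 26.93°
26.93° ≤ 2α = 38.58°  →  valid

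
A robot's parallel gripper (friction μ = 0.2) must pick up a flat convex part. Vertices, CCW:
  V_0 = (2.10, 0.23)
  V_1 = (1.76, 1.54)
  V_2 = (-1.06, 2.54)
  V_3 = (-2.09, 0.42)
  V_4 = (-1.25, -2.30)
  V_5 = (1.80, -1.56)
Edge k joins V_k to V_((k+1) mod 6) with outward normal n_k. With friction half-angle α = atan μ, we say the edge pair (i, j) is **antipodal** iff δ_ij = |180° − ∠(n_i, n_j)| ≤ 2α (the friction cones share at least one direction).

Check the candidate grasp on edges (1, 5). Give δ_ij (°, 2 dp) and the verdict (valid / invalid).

δ = 100.01°, invalid

α = atan 0.2 = 11.31°;  2α = 22.62°
edge 1: e_1 = (-2.82, +1.00);  n_1 = (+0.3342, +0.9425)
edge 5: e_5 = (+0.30, +1.79);  n_5 = (+0.9862, -0.1653)
∠(n_1, n_5) = 79.99°
δ = |180° − 79.99°| = 100.01°
100.01° > 2α = 22.62°  →  invalid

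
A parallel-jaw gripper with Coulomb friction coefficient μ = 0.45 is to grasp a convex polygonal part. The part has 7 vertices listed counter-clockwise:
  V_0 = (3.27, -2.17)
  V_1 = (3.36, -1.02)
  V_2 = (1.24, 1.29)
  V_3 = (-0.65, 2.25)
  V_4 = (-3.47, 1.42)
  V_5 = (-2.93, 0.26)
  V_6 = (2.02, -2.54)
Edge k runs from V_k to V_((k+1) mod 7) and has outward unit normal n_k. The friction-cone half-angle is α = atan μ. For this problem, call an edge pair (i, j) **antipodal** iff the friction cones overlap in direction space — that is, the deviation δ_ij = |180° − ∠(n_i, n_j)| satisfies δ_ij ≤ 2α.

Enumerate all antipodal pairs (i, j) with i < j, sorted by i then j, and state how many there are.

α = atan 0.45 = 24.23°;  2α = 48.46°
n_0 = (+0.9970, -0.0780)
n_1 = (+0.7368, +0.6762)
n_2 = (+0.4529, +0.8916)
n_3 = (-0.2824, +0.9593)
n_4 = (-0.9066, -0.4220)
n_5 = (-0.4923, -0.8704)
n_6 = (+0.2838, -0.9589)
  (0,1): δ = 132.98°  ·
  (0,2): δ = 112.45°  ·
  (0,3): δ = 69.12°  ·
  (0,4): δ = 29.44°  ✓
  (0,5): δ = 64.98°  ·
  (0,6): δ = 110.96°  ·
  (1,2): δ = 159.47°  ·
  (1,3): δ = 116.14°  ·
  (1,4): δ = 17.58°  ✓
  (1,5): δ = 17.96°  ✓
  (1,6): δ = 63.94°  ·
  (2,3): δ = 136.67°  ·
  (2,4): δ = 38.11°  ✓
  (2,5): δ = 2.57°  ✓
  (2,6): δ = 43.42°  ✓
  (3,4): δ = 81.44°  ·
  (3,5): δ = 45.90°  ✓
  (3,6): δ = 0.09°  ✓
  (4,5): δ = 144.46°  ·
  (4,6): δ = 98.47°  ·
  (5,6): δ = 134.02°  ·
antipodal pairs: 8

count = 8; pairs: (0,4), (1,4), (1,5), (2,4), (2,5), (2,6), (3,5), (3,6)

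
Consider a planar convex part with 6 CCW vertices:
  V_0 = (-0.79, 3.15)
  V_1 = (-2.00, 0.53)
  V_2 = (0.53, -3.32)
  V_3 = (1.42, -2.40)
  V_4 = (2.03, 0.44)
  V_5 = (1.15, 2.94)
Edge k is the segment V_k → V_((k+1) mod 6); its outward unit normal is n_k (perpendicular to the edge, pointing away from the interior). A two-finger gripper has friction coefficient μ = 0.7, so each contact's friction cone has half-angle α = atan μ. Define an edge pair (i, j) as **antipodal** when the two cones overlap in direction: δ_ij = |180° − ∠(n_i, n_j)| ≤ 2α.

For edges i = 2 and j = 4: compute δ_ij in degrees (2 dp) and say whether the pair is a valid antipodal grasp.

α = atan 0.7 = 34.99°;  2α = 69.98°
edge 2: e_2 = (+0.89, +0.92);  n_2 = (+0.7187, -0.6953)
edge 4: e_4 = (-0.88, +2.50);  n_4 = (+0.9433, +0.3320)
∠(n_2, n_4) = 63.44°
δ = |180° − 63.44°| = 116.56°
116.56° > 2α = 69.98°  →  invalid

δ = 116.56°, invalid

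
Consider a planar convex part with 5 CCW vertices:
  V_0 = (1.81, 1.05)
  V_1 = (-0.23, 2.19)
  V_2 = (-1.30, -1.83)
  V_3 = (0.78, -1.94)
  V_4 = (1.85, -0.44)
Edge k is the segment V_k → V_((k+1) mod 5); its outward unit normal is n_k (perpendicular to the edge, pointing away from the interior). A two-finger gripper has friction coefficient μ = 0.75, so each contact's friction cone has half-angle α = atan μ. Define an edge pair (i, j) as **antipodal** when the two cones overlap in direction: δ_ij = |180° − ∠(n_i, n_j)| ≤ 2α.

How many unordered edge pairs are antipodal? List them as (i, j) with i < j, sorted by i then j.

α = atan 0.75 = 36.87°;  2α = 73.74°
n_0 = (+0.4878, +0.8729)
n_1 = (-0.9664, +0.2572)
n_2 = (-0.0528, -0.9986)
n_3 = (+0.8141, -0.5807)
n_4 = (+0.9996, +0.0268)
  (0,1): δ = 75.71°  ·
  (0,2): δ = 26.17°  ✓
  (0,3): δ = 83.70°  ·
  (0,4): δ = 120.74°  ·
  (1,2): δ = 78.12°  ·
  (1,3): δ = 20.60°  ✓
  (1,4): δ = 16.44°  ✓
  (2,3): δ = 122.47°  ·
  (2,4): δ = 85.43°  ·
  (3,4): δ = 142.96°  ·
antipodal pairs: 3

count = 3; pairs: (0,2), (1,3), (1,4)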